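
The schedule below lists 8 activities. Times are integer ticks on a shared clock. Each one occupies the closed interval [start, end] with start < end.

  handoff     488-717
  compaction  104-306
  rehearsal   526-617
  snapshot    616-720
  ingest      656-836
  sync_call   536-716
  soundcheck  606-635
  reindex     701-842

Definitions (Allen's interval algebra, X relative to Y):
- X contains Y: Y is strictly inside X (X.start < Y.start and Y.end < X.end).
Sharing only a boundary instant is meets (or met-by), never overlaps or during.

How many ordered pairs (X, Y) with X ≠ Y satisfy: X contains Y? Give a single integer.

Checking all 56 ordered pairs for relation 'contains'; matching pairs in alphabetical order:
(handoff, rehearsal): handoff contains rehearsal ✓
(handoff, soundcheck): handoff contains soundcheck ✓
(handoff, sync_call): handoff contains sync_call ✓
(sync_call, soundcheck): sync_call contains soundcheck ✓
Count: 4.

4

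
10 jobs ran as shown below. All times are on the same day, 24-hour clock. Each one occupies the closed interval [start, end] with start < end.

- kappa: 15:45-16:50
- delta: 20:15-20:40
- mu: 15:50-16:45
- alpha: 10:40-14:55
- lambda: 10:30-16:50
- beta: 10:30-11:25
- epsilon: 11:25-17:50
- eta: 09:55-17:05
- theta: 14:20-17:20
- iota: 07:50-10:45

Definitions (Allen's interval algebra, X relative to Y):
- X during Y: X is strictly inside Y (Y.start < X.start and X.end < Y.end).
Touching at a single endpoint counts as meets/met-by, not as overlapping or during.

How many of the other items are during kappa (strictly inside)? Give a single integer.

Target kappa = [15:45, 16:50].
alpha [10:40, 14:55] → before → no.
beta [10:30, 11:25] → before → no.
delta [20:15, 20:40] → after → no.
epsilon [11:25, 17:50] → contains → no.
eta [09:55, 17:05] → contains → no.
iota [07:50, 10:45] → before → no.
lambda [10:30, 16:50] → finished-by → no.
mu [15:50, 16:45] → during → counts.
theta [14:20, 17:20] → contains → no.
Total: 1.

1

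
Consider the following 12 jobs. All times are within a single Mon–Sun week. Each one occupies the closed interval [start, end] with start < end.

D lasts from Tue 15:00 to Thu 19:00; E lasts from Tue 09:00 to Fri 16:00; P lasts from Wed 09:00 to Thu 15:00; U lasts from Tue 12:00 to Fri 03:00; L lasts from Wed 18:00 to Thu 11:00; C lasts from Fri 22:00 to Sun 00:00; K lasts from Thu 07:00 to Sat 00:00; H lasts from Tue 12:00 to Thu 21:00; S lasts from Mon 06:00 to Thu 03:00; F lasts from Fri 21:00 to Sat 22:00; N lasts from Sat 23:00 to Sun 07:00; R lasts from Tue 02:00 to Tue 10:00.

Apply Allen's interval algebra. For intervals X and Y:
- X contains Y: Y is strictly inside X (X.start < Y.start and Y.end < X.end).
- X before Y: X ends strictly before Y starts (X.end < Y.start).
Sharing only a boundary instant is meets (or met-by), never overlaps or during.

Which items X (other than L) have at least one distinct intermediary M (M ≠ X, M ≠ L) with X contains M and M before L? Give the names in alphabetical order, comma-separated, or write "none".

Target L = [Wed 18:00, Thu 11:00].
Intermediaries M with M before L: R.
Via R — items with X contains R: S.
Union: S.

S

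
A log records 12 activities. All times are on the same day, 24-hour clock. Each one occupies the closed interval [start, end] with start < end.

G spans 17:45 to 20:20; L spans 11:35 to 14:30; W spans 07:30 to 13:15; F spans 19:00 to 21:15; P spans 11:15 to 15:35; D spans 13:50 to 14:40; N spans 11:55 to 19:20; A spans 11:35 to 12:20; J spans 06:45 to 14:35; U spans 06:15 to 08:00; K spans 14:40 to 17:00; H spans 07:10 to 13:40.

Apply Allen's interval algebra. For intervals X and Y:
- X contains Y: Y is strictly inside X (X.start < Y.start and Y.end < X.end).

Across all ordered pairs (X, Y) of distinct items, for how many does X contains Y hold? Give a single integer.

12

Checking all 132 ordered pairs for relation 'contains'; matching pairs in alphabetical order:
(H, A): H contains A ✓
(H, W): H contains W ✓
(J, A): J contains A ✓
(J, H): J contains H ✓
(J, L): J contains L ✓
(J, W): J contains W ✓
(N, D): N contains D ✓
(N, K): N contains K ✓
(P, A): P contains A ✓
(P, D): P contains D ✓
(P, L): P contains L ✓
(W, A): W contains A ✓
Count: 12.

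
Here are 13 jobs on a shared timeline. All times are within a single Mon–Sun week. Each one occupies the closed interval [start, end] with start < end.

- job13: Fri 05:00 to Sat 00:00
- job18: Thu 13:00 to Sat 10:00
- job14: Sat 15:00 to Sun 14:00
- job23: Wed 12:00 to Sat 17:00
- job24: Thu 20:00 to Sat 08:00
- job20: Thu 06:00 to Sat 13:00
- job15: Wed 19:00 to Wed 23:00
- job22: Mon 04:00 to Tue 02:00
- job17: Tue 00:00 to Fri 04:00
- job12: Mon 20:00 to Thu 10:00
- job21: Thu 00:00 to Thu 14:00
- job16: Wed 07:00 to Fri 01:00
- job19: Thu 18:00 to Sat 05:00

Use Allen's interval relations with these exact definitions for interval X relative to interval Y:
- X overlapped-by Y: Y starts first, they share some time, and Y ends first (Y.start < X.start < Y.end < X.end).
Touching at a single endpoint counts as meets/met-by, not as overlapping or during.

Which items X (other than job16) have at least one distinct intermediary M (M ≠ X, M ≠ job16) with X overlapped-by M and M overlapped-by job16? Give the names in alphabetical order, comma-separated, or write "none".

job14, job24

Target job16 = [Wed 07:00, Fri 01:00].
Intermediaries M with M overlapped-by job16: job18, job19, job20, job23, job24.
Via job18 — items with X overlapped-by job18: none.
Via job19 — items with X overlapped-by job19: job24.
Via job20 — items with X overlapped-by job20: none.
Via job23 — items with X overlapped-by job23: job14.
Via job24 — items with X overlapped-by job24: none.
Union: job14, job24.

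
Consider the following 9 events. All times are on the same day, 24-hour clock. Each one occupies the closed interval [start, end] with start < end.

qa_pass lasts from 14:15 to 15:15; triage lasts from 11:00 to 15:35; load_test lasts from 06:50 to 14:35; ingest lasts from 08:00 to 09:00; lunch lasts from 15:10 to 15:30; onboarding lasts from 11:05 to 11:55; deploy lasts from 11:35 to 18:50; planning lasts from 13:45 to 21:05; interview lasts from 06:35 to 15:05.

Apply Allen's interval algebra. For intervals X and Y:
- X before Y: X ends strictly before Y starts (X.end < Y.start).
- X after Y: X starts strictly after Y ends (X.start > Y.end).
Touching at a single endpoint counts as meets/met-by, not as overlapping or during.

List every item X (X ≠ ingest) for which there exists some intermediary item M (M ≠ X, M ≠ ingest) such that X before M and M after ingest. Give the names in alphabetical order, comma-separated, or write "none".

interview, load_test, onboarding

Target ingest = [08:00, 09:00].
Intermediaries M with M after ingest: deploy, lunch, onboarding, planning, qa_pass, triage.
Via deploy — items with X before deploy: none.
Via lunch — items with X before lunch: interview, load_test, onboarding.
Via onboarding — items with X before onboarding: none.
Via planning — items with X before planning: onboarding.
Via qa_pass — items with X before qa_pass: onboarding.
Via triage — items with X before triage: none.
Union: interview, load_test, onboarding.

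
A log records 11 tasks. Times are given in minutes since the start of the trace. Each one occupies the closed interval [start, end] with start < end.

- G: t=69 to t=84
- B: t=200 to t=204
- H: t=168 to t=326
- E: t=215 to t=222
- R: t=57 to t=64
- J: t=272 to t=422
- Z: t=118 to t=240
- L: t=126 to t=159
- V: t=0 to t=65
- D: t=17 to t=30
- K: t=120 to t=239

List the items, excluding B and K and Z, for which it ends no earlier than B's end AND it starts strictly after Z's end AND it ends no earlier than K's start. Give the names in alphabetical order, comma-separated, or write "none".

Conditions: its end is no earlier than B's end (X.end >= t=204) AND its start is strictly after Z's end (X.start > t=240) AND its end is no earlier than K's start (X.end >= t=120).
D: end t=30 >= t=204? ✗; start t=17 > t=240? ✗; end t=30 >= t=120? ✗ → no.
E: end t=222 >= t=204? ✓; start t=215 > t=240? ✗; end t=222 >= t=120? ✓ → no.
G: end t=84 >= t=204? ✗; start t=69 > t=240? ✗; end t=84 >= t=120? ✗ → no.
H: end t=326 >= t=204? ✓; start t=168 > t=240? ✗; end t=326 >= t=120? ✓ → no.
J: end t=422 >= t=204? ✓; start t=272 > t=240? ✓; end t=422 >= t=120? ✓ → yes.
L: end t=159 >= t=204? ✗; start t=126 > t=240? ✗; end t=159 >= t=120? ✓ → no.
R: end t=64 >= t=204? ✗; start t=57 > t=240? ✗; end t=64 >= t=120? ✗ → no.
V: end t=65 >= t=204? ✗; start t=0 > t=240? ✗; end t=65 >= t=120? ✗ → no.
Result: J.

J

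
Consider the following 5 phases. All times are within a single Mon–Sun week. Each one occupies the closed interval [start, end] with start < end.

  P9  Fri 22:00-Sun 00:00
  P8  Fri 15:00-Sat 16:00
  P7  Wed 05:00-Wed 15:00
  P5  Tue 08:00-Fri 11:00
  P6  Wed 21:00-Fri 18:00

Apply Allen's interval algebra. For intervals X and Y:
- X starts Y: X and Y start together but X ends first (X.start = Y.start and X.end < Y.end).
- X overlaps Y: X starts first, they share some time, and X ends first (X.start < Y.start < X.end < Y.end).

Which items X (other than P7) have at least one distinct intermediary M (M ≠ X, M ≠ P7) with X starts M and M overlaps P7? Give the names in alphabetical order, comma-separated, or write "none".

Target P7 = [Wed 05:00, Wed 15:00].
Intermediaries M with M overlaps P7: none.
Union: none.

none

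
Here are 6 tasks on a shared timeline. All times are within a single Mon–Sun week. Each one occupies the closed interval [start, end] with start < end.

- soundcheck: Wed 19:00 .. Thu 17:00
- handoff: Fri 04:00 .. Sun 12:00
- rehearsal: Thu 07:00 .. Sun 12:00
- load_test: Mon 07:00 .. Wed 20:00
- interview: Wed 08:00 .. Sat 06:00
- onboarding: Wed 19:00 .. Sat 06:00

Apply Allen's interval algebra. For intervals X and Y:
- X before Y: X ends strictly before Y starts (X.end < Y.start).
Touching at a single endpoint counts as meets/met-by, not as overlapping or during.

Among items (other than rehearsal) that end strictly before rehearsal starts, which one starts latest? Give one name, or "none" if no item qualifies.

load_test

Target rehearsal = [Thu 07:00, Sun 12:00].
handoff [Fri 04:00, Sun 12:00] → finishes → excluded.
interview [Wed 08:00, Sat 06:00] → overlaps → excluded.
load_test [Mon 07:00, Wed 20:00] → before → candidate.
onboarding [Wed 19:00, Sat 06:00] → overlaps → excluded.
soundcheck [Wed 19:00, Thu 17:00] → overlaps → excluded.
Among candidates, latest start is Mon 07:00 → load_test.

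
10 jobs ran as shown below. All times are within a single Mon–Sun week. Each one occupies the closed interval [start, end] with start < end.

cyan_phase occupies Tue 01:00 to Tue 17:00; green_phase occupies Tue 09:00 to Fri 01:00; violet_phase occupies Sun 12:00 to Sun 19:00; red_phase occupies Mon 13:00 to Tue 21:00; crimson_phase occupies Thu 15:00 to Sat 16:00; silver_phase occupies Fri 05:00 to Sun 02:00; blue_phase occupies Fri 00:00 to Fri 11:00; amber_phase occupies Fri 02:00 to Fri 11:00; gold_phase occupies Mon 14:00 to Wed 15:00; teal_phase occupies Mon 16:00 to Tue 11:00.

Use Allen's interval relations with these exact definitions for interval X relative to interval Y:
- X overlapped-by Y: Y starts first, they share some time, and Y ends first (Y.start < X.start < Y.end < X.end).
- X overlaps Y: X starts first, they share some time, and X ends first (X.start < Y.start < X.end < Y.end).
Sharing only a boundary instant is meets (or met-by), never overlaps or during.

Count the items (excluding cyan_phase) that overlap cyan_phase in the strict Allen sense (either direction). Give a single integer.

2

Target cyan_phase = [Tue 01:00, Tue 17:00].
amber_phase [Fri 02:00, Fri 11:00] → after → no.
blue_phase [Fri 00:00, Fri 11:00] → after → no.
crimson_phase [Thu 15:00, Sat 16:00] → after → no.
gold_phase [Mon 14:00, Wed 15:00] → contains → no.
green_phase [Tue 09:00, Fri 01:00] → overlapped-by → counts.
red_phase [Mon 13:00, Tue 21:00] → contains → no.
silver_phase [Fri 05:00, Sun 02:00] → after → no.
teal_phase [Mon 16:00, Tue 11:00] → overlaps → counts.
violet_phase [Sun 12:00, Sun 19:00] → after → no.
Total: 2.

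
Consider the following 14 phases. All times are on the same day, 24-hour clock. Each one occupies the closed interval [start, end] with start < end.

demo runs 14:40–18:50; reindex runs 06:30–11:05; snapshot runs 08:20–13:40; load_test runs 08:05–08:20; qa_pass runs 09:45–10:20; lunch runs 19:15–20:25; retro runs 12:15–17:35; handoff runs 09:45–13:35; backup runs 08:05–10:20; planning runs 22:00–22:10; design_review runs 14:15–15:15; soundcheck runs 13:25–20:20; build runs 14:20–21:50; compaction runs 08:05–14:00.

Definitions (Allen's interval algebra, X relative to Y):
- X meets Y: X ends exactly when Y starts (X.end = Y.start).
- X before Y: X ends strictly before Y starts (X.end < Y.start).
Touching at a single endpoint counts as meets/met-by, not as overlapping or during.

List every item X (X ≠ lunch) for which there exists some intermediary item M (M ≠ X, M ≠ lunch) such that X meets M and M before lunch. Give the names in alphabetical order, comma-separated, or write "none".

Target lunch = [19:15, 20:25].
Intermediaries M with M before lunch: backup, compaction, demo, design_review, handoff, load_test, qa_pass, reindex, retro, snapshot.
Via backup — items with X meets backup: none.
Via compaction — items with X meets compaction: none.
Via demo — items with X meets demo: none.
Via design_review — items with X meets design_review: none.
Via handoff — items with X meets handoff: none.
Via load_test — items with X meets load_test: none.
Via qa_pass — items with X meets qa_pass: none.
Via reindex — items with X meets reindex: none.
Via retro — items with X meets retro: none.
Via snapshot — items with X meets snapshot: load_test.
Union: load_test.

load_test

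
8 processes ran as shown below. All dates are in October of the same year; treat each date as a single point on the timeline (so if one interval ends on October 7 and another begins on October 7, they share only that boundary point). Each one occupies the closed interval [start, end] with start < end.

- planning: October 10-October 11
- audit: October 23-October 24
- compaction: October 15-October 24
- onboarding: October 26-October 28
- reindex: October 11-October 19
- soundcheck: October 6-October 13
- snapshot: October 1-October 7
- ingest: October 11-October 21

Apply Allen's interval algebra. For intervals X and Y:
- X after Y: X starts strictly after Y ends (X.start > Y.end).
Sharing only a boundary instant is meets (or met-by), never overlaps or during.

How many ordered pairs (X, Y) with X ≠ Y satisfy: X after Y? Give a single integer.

Checking all 56 ordered pairs for relation 'after'; matching pairs in alphabetical order:
(audit, ingest): audit after ingest ✓
(audit, planning): audit after planning ✓
(audit, reindex): audit after reindex ✓
(audit, snapshot): audit after snapshot ✓
(audit, soundcheck): audit after soundcheck ✓
(compaction, planning): compaction after planning ✓
(compaction, snapshot): compaction after snapshot ✓
(compaction, soundcheck): compaction after soundcheck ✓
(ingest, snapshot): ingest after snapshot ✓
(onboarding, audit): onboarding after audit ✓
(onboarding, compaction): onboarding after compaction ✓
(onboarding, ingest): onboarding after ingest ✓
(onboarding, planning): onboarding after planning ✓
(onboarding, reindex): onboarding after reindex ✓
(onboarding, snapshot): onboarding after snapshot ✓
(onboarding, soundcheck): onboarding after soundcheck ✓
(planning, snapshot): planning after snapshot ✓
(reindex, snapshot): reindex after snapshot ✓
Count: 18.

18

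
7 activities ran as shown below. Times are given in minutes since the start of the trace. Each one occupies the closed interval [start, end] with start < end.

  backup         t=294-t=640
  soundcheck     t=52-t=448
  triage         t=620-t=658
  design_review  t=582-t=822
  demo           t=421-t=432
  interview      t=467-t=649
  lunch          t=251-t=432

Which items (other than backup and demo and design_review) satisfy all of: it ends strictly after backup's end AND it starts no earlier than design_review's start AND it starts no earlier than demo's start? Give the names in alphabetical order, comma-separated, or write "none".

Conditions: its end is strictly after backup's end (X.end > t=640) AND its start is no earlier than design_review's start (X.start >= t=582) AND its start is no earlier than demo's start (X.start >= t=421).
interview: end t=649 > t=640? ✓; start t=467 >= t=582? ✗; start t=467 >= t=421? ✓ → no.
lunch: end t=432 > t=640? ✗; start t=251 >= t=582? ✗; start t=251 >= t=421? ✗ → no.
soundcheck: end t=448 > t=640? ✗; start t=52 >= t=582? ✗; start t=52 >= t=421? ✗ → no.
triage: end t=658 > t=640? ✓; start t=620 >= t=582? ✓; start t=620 >= t=421? ✓ → yes.
Result: triage.

triage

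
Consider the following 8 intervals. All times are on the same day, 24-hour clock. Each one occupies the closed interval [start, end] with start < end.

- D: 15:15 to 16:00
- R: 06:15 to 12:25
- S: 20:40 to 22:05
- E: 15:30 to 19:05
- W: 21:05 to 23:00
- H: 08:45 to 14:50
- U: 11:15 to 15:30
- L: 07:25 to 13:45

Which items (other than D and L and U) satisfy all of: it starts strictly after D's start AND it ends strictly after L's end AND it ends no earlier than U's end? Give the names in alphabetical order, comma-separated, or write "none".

E, S, W

Conditions: its start is strictly after D's start (X.start > 15:15) AND its end is strictly after L's end (X.end > 13:45) AND its end is no earlier than U's end (X.end >= 15:30).
E: start 15:30 > 15:15? ✓; end 19:05 > 13:45? ✓; end 19:05 >= 15:30? ✓ → yes.
H: start 08:45 > 15:15? ✗; end 14:50 > 13:45? ✓; end 14:50 >= 15:30? ✗ → no.
R: start 06:15 > 15:15? ✗; end 12:25 > 13:45? ✗; end 12:25 >= 15:30? ✗ → no.
S: start 20:40 > 15:15? ✓; end 22:05 > 13:45? ✓; end 22:05 >= 15:30? ✓ → yes.
W: start 21:05 > 15:15? ✓; end 23:00 > 13:45? ✓; end 23:00 >= 15:30? ✓ → yes.
Result: E, S, W.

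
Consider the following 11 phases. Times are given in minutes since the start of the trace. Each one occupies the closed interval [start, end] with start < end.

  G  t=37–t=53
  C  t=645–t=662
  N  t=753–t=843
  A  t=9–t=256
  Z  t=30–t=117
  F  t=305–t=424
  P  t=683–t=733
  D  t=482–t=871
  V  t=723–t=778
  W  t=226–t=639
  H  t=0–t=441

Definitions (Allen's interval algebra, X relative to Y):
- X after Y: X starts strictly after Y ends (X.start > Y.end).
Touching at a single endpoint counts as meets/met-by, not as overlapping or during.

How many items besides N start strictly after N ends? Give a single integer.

0

Target N = [t=753, t=843].
A [t=9, t=256] → before → no.
C [t=645, t=662] → before → no.
D [t=482, t=871] → contains → no.
F [t=305, t=424] → before → no.
G [t=37, t=53] → before → no.
H [t=0, t=441] → before → no.
P [t=683, t=733] → before → no.
V [t=723, t=778] → overlaps → no.
W [t=226, t=639] → before → no.
Z [t=30, t=117] → before → no.
Total: 0.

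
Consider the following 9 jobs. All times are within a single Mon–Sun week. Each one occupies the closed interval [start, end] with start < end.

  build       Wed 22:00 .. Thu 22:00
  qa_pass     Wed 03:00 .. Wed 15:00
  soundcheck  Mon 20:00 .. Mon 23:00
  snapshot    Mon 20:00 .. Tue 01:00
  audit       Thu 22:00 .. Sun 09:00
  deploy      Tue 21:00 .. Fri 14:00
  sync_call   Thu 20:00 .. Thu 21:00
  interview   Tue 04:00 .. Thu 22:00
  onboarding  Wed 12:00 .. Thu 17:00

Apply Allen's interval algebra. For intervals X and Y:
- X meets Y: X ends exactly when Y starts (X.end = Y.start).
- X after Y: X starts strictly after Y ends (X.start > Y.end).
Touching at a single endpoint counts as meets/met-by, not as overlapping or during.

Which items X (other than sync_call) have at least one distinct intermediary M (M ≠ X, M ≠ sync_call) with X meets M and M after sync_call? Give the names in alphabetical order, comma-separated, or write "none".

build, interview

Target sync_call = [Thu 20:00, Thu 21:00].
Intermediaries M with M after sync_call: audit.
Via audit — items with X meets audit: build, interview.
Union: build, interview.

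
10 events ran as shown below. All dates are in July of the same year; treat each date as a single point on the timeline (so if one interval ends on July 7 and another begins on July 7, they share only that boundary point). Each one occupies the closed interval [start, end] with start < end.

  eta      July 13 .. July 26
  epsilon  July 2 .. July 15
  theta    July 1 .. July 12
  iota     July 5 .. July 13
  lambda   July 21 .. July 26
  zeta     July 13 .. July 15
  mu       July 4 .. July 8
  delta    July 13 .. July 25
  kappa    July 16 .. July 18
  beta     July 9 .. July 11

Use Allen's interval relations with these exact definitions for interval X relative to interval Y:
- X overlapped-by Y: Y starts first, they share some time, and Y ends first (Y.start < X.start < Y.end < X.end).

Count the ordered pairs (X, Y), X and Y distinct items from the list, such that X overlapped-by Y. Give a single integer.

Checking all 90 ordered pairs for relation 'overlapped-by'; matching pairs in alphabetical order:
(delta, epsilon): delta overlapped-by epsilon ✓
(epsilon, theta): epsilon overlapped-by theta ✓
(eta, epsilon): eta overlapped-by epsilon ✓
(iota, mu): iota overlapped-by mu ✓
(iota, theta): iota overlapped-by theta ✓
(lambda, delta): lambda overlapped-by delta ✓
Count: 6.

6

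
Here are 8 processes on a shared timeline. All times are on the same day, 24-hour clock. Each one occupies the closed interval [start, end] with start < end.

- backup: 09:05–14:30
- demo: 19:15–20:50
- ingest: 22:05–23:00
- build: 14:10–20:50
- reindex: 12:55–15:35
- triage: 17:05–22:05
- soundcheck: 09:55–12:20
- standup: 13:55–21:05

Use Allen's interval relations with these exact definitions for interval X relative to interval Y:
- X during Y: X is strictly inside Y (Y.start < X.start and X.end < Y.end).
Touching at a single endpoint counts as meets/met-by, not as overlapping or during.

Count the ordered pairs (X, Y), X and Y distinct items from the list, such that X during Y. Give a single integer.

Checking all 56 ordered pairs for relation 'during'; matching pairs in alphabetical order:
(build, standup): build during standup ✓
(demo, standup): demo during standup ✓
(demo, triage): demo during triage ✓
(soundcheck, backup): soundcheck during backup ✓
Count: 4.

4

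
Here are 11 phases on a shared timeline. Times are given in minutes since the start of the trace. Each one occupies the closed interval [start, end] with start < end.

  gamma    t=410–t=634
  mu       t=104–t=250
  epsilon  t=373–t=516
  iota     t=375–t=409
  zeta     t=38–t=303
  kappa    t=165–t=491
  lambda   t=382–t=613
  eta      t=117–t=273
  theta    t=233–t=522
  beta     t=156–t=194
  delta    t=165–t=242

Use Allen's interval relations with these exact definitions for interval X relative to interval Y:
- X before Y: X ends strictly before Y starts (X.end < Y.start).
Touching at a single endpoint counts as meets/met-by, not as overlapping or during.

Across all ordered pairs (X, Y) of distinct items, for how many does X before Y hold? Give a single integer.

Checking all 110 ordered pairs for relation 'before'; matching pairs in alphabetical order:
(beta, epsilon): beta before epsilon ✓
(beta, gamma): beta before gamma ✓
(beta, iota): beta before iota ✓
(beta, lambda): beta before lambda ✓
(beta, theta): beta before theta ✓
(delta, epsilon): delta before epsilon ✓
(delta, gamma): delta before gamma ✓
(delta, iota): delta before iota ✓
(delta, lambda): delta before lambda ✓
(eta, epsilon): eta before epsilon ✓
(eta, gamma): eta before gamma ✓
(eta, iota): eta before iota ✓
(eta, lambda): eta before lambda ✓
(iota, gamma): iota before gamma ✓
(mu, epsilon): mu before epsilon ✓
(mu, gamma): mu before gamma ✓
(mu, iota): mu before iota ✓
(mu, lambda): mu before lambda ✓
(zeta, epsilon): zeta before epsilon ✓
(zeta, gamma): zeta before gamma ✓
(zeta, iota): zeta before iota ✓
(zeta, lambda): zeta before lambda ✓
Count: 22.

22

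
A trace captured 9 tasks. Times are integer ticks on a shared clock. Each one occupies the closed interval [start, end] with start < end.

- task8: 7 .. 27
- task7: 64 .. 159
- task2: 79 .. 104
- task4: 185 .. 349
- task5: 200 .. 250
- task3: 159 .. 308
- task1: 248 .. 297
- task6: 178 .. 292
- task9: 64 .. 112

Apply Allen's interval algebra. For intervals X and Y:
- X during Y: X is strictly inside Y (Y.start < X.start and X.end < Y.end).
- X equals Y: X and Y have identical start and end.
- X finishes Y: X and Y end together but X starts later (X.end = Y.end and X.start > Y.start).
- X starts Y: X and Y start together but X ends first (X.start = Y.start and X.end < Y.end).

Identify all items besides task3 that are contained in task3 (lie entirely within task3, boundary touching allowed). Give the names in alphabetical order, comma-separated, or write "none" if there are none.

task1, task5, task6

Target task3 = [159, 308].
task1 [248, 297] → during → yes.
task2 [79, 104] → before → no.
task4 [185, 349] → overlapped-by → no.
task5 [200, 250] → during → yes.
task6 [178, 292] → during → yes.
task7 [64, 159] → meets → no.
task8 [7, 27] → before → no.
task9 [64, 112] → before → no.
Result: task1, task5, task6.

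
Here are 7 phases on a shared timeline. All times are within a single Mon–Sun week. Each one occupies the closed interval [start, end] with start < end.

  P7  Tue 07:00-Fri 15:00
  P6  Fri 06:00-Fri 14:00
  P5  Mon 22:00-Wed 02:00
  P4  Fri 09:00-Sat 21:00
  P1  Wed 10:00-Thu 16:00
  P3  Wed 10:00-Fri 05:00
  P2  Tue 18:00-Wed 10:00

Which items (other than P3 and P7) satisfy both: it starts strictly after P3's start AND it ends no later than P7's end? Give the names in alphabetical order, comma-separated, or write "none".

P6

Conditions: its start is strictly after P3's start (X.start > Wed 10:00) AND its end is no later than P7's end (X.end <= Fri 15:00).
P1: start Wed 10:00 > Wed 10:00? ✗; end Thu 16:00 <= Fri 15:00? ✓ → no.
P2: start Tue 18:00 > Wed 10:00? ✗; end Wed 10:00 <= Fri 15:00? ✓ → no.
P4: start Fri 09:00 > Wed 10:00? ✓; end Sat 21:00 <= Fri 15:00? ✗ → no.
P5: start Mon 22:00 > Wed 10:00? ✗; end Wed 02:00 <= Fri 15:00? ✓ → no.
P6: start Fri 06:00 > Wed 10:00? ✓; end Fri 14:00 <= Fri 15:00? ✓ → yes.
Result: P6.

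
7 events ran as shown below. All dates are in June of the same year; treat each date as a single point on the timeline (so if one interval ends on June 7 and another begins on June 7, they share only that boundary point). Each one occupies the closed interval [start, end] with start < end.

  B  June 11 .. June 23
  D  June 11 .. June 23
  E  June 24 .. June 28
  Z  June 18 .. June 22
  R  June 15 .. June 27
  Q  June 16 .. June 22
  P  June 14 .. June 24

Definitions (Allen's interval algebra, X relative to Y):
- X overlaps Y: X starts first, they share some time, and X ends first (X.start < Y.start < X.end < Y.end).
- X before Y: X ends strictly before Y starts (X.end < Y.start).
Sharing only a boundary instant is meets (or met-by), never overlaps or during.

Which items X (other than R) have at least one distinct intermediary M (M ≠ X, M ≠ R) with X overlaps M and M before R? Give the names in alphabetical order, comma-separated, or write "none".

none

Target R = [June 15, June 27].
Intermediaries M with M before R: none.
Union: none.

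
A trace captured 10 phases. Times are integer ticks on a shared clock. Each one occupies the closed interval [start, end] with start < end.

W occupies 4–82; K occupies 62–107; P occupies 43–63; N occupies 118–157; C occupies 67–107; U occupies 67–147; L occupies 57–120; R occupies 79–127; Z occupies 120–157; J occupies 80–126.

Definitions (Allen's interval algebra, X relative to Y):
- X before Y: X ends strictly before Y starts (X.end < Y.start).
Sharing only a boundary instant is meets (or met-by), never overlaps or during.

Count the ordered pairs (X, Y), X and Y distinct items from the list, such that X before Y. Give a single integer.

Checking all 90 ordered pairs for relation 'before'; matching pairs in alphabetical order:
(C, N): C before N ✓
(C, Z): C before Z ✓
(K, N): K before N ✓
(K, Z): K before Z ✓
(P, C): P before C ✓
(P, J): P before J ✓
(P, N): P before N ✓
(P, R): P before R ✓
(P, U): P before U ✓
(P, Z): P before Z ✓
(W, N): W before N ✓
(W, Z): W before Z ✓
Count: 12.

12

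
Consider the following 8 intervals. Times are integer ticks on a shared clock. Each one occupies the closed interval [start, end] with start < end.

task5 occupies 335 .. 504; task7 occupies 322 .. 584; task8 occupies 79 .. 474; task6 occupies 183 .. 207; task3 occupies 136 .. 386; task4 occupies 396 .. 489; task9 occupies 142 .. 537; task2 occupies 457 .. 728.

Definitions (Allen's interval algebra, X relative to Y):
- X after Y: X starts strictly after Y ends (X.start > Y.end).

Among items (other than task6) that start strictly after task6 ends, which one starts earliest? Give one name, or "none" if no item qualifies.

Target task6 = [183, 207].
task2 [457, 728] → after → candidate.
task3 [136, 386] → contains → excluded.
task4 [396, 489] → after → candidate.
task5 [335, 504] → after → candidate.
task7 [322, 584] → after → candidate.
task8 [79, 474] → contains → excluded.
task9 [142, 537] → contains → excluded.
Among candidates, earliest start is 322 → task7.

task7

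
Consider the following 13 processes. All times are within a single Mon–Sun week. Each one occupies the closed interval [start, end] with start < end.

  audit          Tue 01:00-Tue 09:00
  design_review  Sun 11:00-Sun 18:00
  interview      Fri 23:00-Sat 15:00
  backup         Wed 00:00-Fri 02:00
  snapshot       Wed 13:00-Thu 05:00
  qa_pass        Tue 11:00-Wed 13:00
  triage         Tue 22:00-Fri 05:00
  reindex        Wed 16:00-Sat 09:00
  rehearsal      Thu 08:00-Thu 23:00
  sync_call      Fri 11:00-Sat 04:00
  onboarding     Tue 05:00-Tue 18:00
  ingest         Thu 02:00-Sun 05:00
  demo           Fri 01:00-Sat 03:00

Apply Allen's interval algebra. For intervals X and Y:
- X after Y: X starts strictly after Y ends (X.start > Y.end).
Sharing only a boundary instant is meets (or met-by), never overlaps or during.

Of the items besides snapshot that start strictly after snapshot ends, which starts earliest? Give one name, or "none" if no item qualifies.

rehearsal

Target snapshot = [Wed 13:00, Thu 05:00].
audit [Tue 01:00, Tue 09:00] → before → excluded.
backup [Wed 00:00, Fri 02:00] → contains → excluded.
demo [Fri 01:00, Sat 03:00] → after → candidate.
design_review [Sun 11:00, Sun 18:00] → after → candidate.
ingest [Thu 02:00, Sun 05:00] → overlapped-by → excluded.
interview [Fri 23:00, Sat 15:00] → after → candidate.
onboarding [Tue 05:00, Tue 18:00] → before → excluded.
qa_pass [Tue 11:00, Wed 13:00] → meets → excluded.
rehearsal [Thu 08:00, Thu 23:00] → after → candidate.
reindex [Wed 16:00, Sat 09:00] → overlapped-by → excluded.
sync_call [Fri 11:00, Sat 04:00] → after → candidate.
triage [Tue 22:00, Fri 05:00] → contains → excluded.
Among candidates, earliest start is Thu 08:00 → rehearsal.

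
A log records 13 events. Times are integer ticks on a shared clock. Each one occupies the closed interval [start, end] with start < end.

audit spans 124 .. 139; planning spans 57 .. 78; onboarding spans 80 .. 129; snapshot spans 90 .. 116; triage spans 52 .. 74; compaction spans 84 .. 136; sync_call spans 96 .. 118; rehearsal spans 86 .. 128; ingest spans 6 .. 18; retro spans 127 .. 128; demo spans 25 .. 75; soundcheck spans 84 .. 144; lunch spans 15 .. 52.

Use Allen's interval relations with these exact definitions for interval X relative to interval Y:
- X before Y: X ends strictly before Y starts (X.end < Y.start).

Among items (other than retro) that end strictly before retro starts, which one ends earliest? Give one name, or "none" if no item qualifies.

ingest

Target retro = [127, 128].
audit [124, 139] → contains → excluded.
compaction [84, 136] → contains → excluded.
demo [25, 75] → before → candidate.
ingest [6, 18] → before → candidate.
lunch [15, 52] → before → candidate.
onboarding [80, 129] → contains → excluded.
planning [57, 78] → before → candidate.
rehearsal [86, 128] → finished-by → excluded.
snapshot [90, 116] → before → candidate.
soundcheck [84, 144] → contains → excluded.
sync_call [96, 118] → before → candidate.
triage [52, 74] → before → candidate.
Among candidates, earliest end is 18 → ingest.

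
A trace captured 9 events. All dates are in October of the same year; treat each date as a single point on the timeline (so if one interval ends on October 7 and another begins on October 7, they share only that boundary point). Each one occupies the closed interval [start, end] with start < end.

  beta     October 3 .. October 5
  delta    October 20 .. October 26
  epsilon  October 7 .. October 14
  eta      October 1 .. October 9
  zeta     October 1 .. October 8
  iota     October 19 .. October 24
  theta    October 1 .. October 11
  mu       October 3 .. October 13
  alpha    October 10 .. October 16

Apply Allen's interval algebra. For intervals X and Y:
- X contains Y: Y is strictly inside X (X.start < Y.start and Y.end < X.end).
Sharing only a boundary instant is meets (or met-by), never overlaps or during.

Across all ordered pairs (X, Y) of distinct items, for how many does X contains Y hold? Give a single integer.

3

Checking all 72 ordered pairs for relation 'contains'; matching pairs in alphabetical order:
(eta, beta): eta contains beta ✓
(theta, beta): theta contains beta ✓
(zeta, beta): zeta contains beta ✓
Count: 3.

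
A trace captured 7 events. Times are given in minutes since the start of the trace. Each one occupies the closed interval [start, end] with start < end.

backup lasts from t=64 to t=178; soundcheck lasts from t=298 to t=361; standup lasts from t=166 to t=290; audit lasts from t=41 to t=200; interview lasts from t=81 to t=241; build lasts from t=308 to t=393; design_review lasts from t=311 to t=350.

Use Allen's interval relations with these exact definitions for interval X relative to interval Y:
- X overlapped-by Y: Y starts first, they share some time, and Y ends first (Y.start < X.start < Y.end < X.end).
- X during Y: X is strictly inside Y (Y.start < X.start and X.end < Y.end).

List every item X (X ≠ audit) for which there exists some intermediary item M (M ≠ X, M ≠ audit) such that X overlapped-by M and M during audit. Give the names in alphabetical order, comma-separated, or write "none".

Target audit = [t=41, t=200].
Intermediaries M with M during audit: backup.
Via backup — items with X overlapped-by backup: interview, standup.
Union: interview, standup.

interview, standup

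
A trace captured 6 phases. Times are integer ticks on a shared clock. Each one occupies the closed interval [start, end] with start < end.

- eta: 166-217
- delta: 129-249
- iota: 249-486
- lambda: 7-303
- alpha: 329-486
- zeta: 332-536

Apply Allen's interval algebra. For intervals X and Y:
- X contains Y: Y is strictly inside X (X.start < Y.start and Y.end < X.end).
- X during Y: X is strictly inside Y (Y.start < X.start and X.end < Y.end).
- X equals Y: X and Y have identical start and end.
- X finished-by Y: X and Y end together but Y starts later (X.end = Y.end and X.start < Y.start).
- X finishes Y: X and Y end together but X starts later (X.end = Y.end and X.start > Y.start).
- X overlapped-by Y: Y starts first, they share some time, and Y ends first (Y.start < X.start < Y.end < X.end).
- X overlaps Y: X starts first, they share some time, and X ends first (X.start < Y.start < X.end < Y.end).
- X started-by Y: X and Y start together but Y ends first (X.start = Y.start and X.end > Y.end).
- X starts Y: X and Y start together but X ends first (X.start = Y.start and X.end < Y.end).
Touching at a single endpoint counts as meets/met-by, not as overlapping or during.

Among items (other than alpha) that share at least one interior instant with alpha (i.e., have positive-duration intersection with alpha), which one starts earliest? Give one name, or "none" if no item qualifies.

iota

Target alpha = [329, 486].
delta [129, 249] → before → excluded.
eta [166, 217] → before → excluded.
iota [249, 486] → finished-by → candidate.
lambda [7, 303] → before → excluded.
zeta [332, 536] → overlapped-by → candidate.
Among candidates, earliest start is 249 → iota.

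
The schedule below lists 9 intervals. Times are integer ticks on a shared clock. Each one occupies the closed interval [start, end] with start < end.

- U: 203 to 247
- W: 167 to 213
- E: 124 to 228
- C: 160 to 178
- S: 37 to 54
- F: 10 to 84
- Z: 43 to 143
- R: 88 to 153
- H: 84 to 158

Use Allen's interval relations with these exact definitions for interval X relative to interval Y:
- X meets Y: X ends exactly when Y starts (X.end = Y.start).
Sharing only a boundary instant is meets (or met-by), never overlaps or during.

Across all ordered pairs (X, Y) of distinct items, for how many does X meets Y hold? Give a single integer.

Checking all 72 ordered pairs for relation 'meets'; matching pairs in alphabetical order:
(F, H): F meets H ✓
Count: 1.

1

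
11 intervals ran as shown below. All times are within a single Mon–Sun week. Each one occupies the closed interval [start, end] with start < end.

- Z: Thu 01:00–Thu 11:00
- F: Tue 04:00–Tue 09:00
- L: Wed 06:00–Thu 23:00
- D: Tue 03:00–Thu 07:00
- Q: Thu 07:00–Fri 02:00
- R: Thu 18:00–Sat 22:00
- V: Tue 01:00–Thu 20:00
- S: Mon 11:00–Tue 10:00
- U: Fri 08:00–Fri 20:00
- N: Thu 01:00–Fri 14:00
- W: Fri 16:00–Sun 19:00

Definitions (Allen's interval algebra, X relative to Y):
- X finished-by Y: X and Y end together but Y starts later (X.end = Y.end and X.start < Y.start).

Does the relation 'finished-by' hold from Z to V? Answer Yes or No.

Z = [Thu 01:00, Thu 11:00], V = [Tue 01:00, Thu 20:00].
Actual relation of Z to V: during.
Asked whether 'finished-by' holds → No.

No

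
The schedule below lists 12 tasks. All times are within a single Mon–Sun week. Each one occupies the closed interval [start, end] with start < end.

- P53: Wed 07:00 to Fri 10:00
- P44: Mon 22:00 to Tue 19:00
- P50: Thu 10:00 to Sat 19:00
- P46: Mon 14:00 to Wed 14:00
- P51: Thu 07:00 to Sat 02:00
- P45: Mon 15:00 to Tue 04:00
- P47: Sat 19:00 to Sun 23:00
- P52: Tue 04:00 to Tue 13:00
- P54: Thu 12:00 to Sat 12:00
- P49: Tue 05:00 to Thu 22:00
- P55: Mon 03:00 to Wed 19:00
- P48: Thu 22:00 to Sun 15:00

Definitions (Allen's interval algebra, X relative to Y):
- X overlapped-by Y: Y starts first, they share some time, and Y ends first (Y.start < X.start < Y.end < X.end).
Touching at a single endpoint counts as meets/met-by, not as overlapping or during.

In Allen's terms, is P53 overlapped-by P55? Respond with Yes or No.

Yes

P53 = [Wed 07:00, Fri 10:00], P55 = [Mon 03:00, Wed 19:00].
Actual relation of P53 to P55: overlapped-by.
Asked whether 'overlapped-by' holds → Yes.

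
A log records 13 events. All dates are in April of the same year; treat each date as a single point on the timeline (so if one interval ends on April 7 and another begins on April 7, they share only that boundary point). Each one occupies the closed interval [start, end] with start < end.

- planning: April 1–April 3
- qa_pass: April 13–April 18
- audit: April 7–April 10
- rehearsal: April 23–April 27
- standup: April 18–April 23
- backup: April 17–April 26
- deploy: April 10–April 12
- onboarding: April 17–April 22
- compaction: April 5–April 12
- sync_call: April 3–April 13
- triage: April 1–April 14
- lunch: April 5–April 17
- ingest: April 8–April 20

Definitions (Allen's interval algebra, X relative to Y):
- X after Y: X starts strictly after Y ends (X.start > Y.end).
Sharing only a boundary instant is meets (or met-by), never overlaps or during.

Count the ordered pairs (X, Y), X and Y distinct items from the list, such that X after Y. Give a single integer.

38

Checking all 156 ordered pairs for relation 'after'; matching pairs in alphabetical order:
(audit, planning): audit after planning ✓
(backup, audit): backup after audit ✓
(backup, compaction): backup after compaction ✓
(backup, deploy): backup after deploy ✓
(backup, planning): backup after planning ✓
(backup, sync_call): backup after sync_call ✓
(backup, triage): backup after triage ✓
(compaction, planning): compaction after planning ✓
(deploy, planning): deploy after planning ✓
(ingest, planning): ingest after planning ✓
(lunch, planning): lunch after planning ✓
(onboarding, audit): onboarding after audit ✓
(onboarding, compaction): onboarding after compaction ✓
(onboarding, deploy): onboarding after deploy ✓
(onboarding, planning): onboarding after planning ✓
(onboarding, sync_call): onboarding after sync_call ✓
(onboarding, triage): onboarding after triage ✓
(qa_pass, audit): qa_pass after audit ✓
(qa_pass, compaction): qa_pass after compaction ✓
(qa_pass, deploy): qa_pass after deploy ✓
(qa_pass, planning): qa_pass after planning ✓
(rehearsal, audit): rehearsal after audit ✓
(rehearsal, compaction): rehearsal after compaction ✓
(rehearsal, deploy): rehearsal after deploy ✓
... plus 14 further pairs not listed.
Count: 38.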